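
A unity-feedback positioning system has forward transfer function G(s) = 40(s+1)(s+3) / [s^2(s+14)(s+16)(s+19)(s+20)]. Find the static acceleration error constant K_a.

System type = 2 (two poles at s=0).
K_a = lim_{s→0} s^2·G(s) = 40·1·3 / (14·16·19·20) = 3/2128.

3/2128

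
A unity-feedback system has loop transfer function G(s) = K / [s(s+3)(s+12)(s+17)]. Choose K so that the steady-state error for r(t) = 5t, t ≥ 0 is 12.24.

System type = 1 (one pole at s=0).
K_v = lim_{s→0} s·G(s) = K / (3·12·17) = (1/612)·K.
e_ss = 5/K_v = 12.24 ⇒ K_v = 125/306 ⇒ K = (125/306)/(1/612) = 250.

250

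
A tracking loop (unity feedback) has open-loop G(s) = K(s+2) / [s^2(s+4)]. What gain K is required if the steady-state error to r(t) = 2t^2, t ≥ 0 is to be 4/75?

150

G(s) has two factors of s in the denominator, so the system is type 2.
K_a = lim_{s→0} s^2·G(s) = K·2 / (4) = 0.5·K.
e_ss = 4/K_a = 4/75 ⇒ K_a = 75 ⇒ K = 75/0.5 = 150.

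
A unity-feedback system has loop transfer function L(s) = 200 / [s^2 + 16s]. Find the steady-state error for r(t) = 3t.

0.24

The denominator has no term below 16s — 1 pole at s=0, type 1.
K_v = lim_{s→0} s·L(s) = 200 / 16 = 12.5.
e_ss = 3/K_v = 3/12.5 = 0.24.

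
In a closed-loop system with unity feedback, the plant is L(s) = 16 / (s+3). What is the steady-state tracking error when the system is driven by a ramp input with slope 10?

System type = 0 (no poles at s=0).
For a type-0 system K_v = 0, so e_ss to a ramp input is unbounded.

infinity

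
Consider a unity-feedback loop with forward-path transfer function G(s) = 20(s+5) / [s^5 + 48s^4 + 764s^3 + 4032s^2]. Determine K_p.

infinity

K_p = lim_{s→0} G(s); with 2 poles at the origin the limit diverges, so K_p = ∞.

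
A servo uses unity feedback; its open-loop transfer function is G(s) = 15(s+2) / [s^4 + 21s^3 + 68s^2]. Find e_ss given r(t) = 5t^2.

Lowest-order denominator term is 68s^2, so the open loop has 2 poles at the origin → type 2 system.
K_a = lim_{s→0} s^2·G(s) = 15·2 / 68 = 15/34.
r(t) = 5t^2 gives R(s) = 10/s^3.
e_ss = 10/K_a = 10/(15/34) = 68/3.

68/3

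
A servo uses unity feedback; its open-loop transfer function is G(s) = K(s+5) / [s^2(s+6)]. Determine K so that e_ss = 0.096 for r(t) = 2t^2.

Two free integrators in G(s): this is a type 2 system.
K_a = lim_{s→0} s^2·G(s) = K·5 / (6) = (5/6)·K.
e_ss = 4/K_a = 0.096 ⇒ K_a = 125/3 ⇒ K = (125/3)/(5/6) = 50.

50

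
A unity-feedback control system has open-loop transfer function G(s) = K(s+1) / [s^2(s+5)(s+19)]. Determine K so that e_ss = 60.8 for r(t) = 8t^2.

System type = 2 (two poles at s=0).
K_a = lim_{s→0} s^2·G(s) = K·1 / (5·19) = (1/95)·K.
e_ss = 16/K_a = 60.8 ⇒ K_a = 5/19 ⇒ K = (5/19)/(1/95) = 25.

25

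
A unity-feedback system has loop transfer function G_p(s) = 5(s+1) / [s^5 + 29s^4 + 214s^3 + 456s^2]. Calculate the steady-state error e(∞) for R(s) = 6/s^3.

Factoring s^2 from the denominator leaves a polynomial with constant term 456, so the system is type 2.
K_a = lim_{s→0} s^2·G_p(s) = 5·1 / 456 = 5/456.
r(t) = 3t^2 gives R(s) = 6/s^3.
e_ss = 6/K_a = 6/(5/456) = 547.2.

547.2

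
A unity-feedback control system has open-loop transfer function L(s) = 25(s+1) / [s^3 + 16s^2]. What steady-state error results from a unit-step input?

0

Factoring s^2 from the denominator leaves a polynomial with constant term 16, so the system is type 2.
A type-2 system has K_p = ∞, so it tracks a step input with zero steady-state error.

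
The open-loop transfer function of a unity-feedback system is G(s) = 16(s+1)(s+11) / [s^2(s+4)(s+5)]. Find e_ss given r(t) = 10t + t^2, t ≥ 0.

5/22

Two free integrators in G(s): this is a type 2 system. Treating each term separately:
  • 10t: tracked with zero error.
  • t^2: e_ss = 2/K_a with K_a=8.8 → 5/22.
Total e_ss = 5/22.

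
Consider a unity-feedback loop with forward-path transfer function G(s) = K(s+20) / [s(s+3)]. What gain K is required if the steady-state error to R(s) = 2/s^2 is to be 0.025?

12

One free integrator in G(s): this is a type 1 system.
K_v = lim_{s→0} s·G(s) = K·20 / (3) = (20/3)·K.
e_ss = 2/K_v = 0.025 ⇒ K_v = 80 ⇒ K = 80/(20/3) = 12.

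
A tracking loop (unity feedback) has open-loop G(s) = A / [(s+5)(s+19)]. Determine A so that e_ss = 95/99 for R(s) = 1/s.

4

G(s) has no factors of s in the denominator, so the system is type 0.
K_p = lim_{s→0} G(s) = A / (5·19) = (1/95)·A.
e_ss = 1/(1 + K_p) = 95/99 ⇒ 1 + (1/95)·A = 99/95 ⇒ A = 4.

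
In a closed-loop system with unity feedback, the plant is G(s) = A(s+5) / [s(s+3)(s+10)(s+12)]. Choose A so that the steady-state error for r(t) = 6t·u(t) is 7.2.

The open loop has one pole at the origin → type 1 system.
K_v = lim_{s→0} s·G(s) = A·5 / (3·10·12) = (1/72)·A.
e_ss = 6/K_v = 7.2 ⇒ K_v = 5/6 ⇒ A = (5/6)/(1/72) = 60.

60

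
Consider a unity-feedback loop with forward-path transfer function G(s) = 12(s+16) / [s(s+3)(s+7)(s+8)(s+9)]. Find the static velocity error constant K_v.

The open loop has one pole at the origin → type 1 system.
K_v = lim_{s→0} s·G(s) = 12·16 / (3·7·8·9) = 8/63.

8/63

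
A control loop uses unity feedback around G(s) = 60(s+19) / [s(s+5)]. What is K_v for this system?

System type = 1 (one pole at s=0).
K_v = lim_{s→0} s·G(s) = 60·19 / (5) = 228.

228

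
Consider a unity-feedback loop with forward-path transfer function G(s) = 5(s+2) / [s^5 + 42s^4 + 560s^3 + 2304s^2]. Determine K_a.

5/1152

The denominator has no term below 2304s^2 — 2 poles at s=0, type 2.
K_a = lim_{s→0} s^2·G(s) = 5·2 / 2304 = 5/1152.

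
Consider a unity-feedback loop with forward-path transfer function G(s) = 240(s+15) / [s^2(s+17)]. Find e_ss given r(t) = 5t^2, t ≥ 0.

17/360

G(s) has two factors of s in the denominator, so the system is type 2.
K_a = lim_{s→0} s^2·G(s) = 240·15 / (17) = 3600/17.
r(t) = 5t^2 gives R(s) = 10/s^3.
e_ss = 10/K_a = 10/(3600/17) = 17/360.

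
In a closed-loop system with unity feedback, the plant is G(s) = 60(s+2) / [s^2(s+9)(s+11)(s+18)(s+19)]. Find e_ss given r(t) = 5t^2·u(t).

Two free integrators in G(s): this is a type 2 system.
K_a = lim_{s→0} s^2·G(s) = 60·2 / (9·11·18·19) = 20/5643.
r(t) = 5t^2 gives R(s) = 10/s^3.
e_ss = 10/K_a = 10/(20/5643) = 2821.5.

2821.5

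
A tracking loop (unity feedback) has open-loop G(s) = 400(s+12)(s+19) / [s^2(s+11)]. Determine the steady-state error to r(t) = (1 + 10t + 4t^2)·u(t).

System type = 2 (two poles at s=0). Taking each input component in turn:
  • 1: tracked with zero error.
  • 10t: tracked with zero error.
  • 4t^2: e_ss = 8/K_a with K_a=91200/11 → 11/11400.
Total e_ss = 11/11400.

11/11400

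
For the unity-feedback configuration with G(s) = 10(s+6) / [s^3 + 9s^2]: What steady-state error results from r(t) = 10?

0

Factoring s^2 from the denominator leaves a polynomial with constant term 9, so the system is type 2.
K_p = ∞ for a type-2 system; e_ss to a step is zero.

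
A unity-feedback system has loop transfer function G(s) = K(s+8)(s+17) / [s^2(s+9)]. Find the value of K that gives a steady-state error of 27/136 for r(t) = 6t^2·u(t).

Two free integrators in G(s): this is a type 2 system.
K_a = lim_{s→0} s^2·G(s) = K·8·17 / (9) = (136/9)·K.
e_ss = 12/K_a = 27/136 ⇒ K_a = 544/9 ⇒ K = (544/9)/(136/9) = 4.

4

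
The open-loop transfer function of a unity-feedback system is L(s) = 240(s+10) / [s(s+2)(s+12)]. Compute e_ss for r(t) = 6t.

0.06

One free integrator in L(s): this is a type 1 system.
K_v = lim_{s→0} s·L(s) = 240·10 / (2·12) = 100.
e_ss = 6/K_v = 6/100 = 0.06.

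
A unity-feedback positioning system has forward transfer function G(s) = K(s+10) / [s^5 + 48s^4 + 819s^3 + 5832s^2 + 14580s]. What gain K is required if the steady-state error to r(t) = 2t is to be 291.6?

10

Factoring s from the denominator leaves a polynomial with constant term 14580, so the system is type 1.
K_v = lim_{s→0} s·G(s) = K·10 / 14580 = (1/1458)·K.
e_ss = 2/K_v = 291.6 ⇒ K_v = 5/729 ⇒ K = (5/729)/(1/1458) = 10.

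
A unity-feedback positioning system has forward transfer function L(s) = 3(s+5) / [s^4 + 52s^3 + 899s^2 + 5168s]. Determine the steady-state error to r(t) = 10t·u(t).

10336/3

Lowest-order denominator term is 5168s, so the open loop has 1 pole at the origin → type 1 system.
K_v = lim_{s→0} s·L(s) = 3·5 / 5168 = 15/5168.
e_ss = 10/K_v = 10/(15/5168) = 10336/3.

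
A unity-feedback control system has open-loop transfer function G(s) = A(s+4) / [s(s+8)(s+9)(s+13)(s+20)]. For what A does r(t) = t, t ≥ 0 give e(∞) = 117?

40

One free integrator in G(s): this is a type 1 system.
K_v = lim_{s→0} s·G(s) = A·4 / (8·9·13·20) = (1/4680)·A.
e_ss = 1/K_v = 117 ⇒ K_v = 1/117 ⇒ A = (1/117)/(1/4680) = 40.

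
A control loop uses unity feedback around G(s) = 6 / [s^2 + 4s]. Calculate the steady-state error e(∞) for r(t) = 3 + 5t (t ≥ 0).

10/3

Lowest-order denominator term is 4s, so the open loop has 1 pole at the origin → type 1 system. By superposition:
  • 3: tracked with zero error.
  • 5t: e_ss = 5/K_v with K_v=1.5 → 10/3.
Total e_ss = 10/3.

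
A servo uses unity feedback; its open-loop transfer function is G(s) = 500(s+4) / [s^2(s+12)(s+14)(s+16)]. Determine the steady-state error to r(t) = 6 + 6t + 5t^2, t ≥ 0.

13.44

System type = 2 (two poles at s=0). Taking each input component in turn:
  • 6: tracked with zero error.
  • 6t: tracked with zero error.
  • 5t^2: e_ss = 10/K_a with K_a=125/168 → 13.44.
Total e_ss = 13.44.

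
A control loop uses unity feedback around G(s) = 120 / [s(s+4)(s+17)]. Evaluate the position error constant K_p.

infinity

K_p = lim_{s→0} G(s); with 1 pole at the origin the limit diverges, so K_p = ∞.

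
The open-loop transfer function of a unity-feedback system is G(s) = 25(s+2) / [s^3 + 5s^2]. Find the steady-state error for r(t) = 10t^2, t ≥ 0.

The denominator has no term below 5s^2 — 2 poles at s=0, type 2.
K_a = lim_{s→0} s^2·G(s) = 25·2 / 5 = 10.
r(t) = 10t^2 gives R(s) = 20/s^3.
e_ss = 20/K_a = 20/10 = 2.

2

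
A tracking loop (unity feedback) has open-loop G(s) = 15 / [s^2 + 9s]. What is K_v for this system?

Lowest-order denominator term is 9s, so the open loop has 1 pole at the origin → type 1 system.
K_v = lim_{s→0} s·G(s) = 15 / 9 = 5/3.

5/3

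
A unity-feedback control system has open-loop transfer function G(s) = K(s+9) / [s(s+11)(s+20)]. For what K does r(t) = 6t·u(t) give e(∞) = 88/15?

25

G(s) has one factor of s in the denominator, so the system is type 1.
K_v = lim_{s→0} s·G(s) = K·9 / (11·20) = (9/220)·K.
e_ss = 6/K_v = 88/15 ⇒ K_v = 45/44 ⇒ K = (45/44)/(9/220) = 25.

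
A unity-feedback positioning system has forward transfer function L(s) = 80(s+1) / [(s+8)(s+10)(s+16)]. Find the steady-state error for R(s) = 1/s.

16/17

The open loop has no poles at the origin → type 0 system.
K_p = lim_{s→0} L(s) = 80·1 / (8·10·16) = 0.0625.
e_ss = 1/(1 + K_p) = 1/1.0625 = 16/17.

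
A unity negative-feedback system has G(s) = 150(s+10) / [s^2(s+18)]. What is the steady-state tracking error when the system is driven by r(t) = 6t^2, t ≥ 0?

G(s) has two factors of s in the denominator, so the system is type 2.
K_a = lim_{s→0} s^2·G(s) = 150·10 / (18) = 250/3.
r(t) = 6t^2 gives R(s) = 12/s^3.
e_ss = 12/K_a = 12/(250/3) = 0.144.

0.144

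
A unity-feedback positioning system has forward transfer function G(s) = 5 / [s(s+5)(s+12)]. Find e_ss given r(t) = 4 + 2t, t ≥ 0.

24

System type = 1 (one pole at s=0). Taking each input component in turn:
  • 4: tracked with zero error.
  • 2t: e_ss = 2/K_v with K_v=1/12 → 24.
Total e_ss = 24.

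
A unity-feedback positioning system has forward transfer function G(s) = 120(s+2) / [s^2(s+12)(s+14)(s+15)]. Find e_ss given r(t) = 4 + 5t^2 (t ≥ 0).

105

G(s) has two factors of s in the denominator, so the system is type 2. Taking each input component in turn:
  • 4: tracked with zero error.
  • 5t^2: e_ss = 10/K_a with K_a=2/21 → 105.
Total e_ss = 105.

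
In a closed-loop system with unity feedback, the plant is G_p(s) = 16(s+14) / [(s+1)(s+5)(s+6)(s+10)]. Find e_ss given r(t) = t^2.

infinity

System type = 0 (no poles at s=0).
For a type-0 system K_a = 0, so e_ss to a parabolic input is unbounded.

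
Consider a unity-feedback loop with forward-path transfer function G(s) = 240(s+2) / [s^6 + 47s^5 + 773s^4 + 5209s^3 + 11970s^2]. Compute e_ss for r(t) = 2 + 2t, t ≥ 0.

0

Factoring s^2 from the denominator leaves a polynomial with constant term 11970, so the system is type 2. Taking each input component in turn:
  • 2: tracked with zero error.
  • 2t: tracked with zero error.
Total e_ss = 0.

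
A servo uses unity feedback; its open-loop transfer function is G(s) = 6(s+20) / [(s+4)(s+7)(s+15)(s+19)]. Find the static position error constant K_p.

2/133

The open loop has no poles at the origin → type 0 system.
K_p = lim_{s→0} G(s) = 6·20 / (4·7·15·19) = 2/133.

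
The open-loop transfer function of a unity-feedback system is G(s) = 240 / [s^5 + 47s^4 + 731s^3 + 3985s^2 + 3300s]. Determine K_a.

0

Lowest-order denominator term is 3300s, so the open loop has 1 pole at the origin → type 1 system.
K_a = lim_{s→0} s^2·G(s) = 0 (the extra factor of s kills the finite limit).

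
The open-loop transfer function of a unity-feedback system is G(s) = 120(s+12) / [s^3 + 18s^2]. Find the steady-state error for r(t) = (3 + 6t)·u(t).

0

The denominator has no term below 18s^2 — 2 poles at s=0, type 2. Treating each term separately:
  • 3: tracked with zero error.
  • 6t: tracked with zero error.
Total e_ss = 0.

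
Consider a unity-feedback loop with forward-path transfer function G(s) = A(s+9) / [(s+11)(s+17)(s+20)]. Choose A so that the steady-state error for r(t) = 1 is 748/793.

25

G(s) has no factors of s in the denominator, so the system is type 0.
K_p = lim_{s→0} G(s) = A·9 / (11·17·20) = (9/3740)·A.
e_ss = 1/(1 + K_p) = 748/793 ⇒ 1 + (9/3740)·A = 793/748 ⇒ A = 25.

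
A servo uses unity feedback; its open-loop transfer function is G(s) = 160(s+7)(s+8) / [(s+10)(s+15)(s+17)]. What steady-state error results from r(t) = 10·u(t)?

2550/1151

No free integrators in G(s): this is a type 0 system.
K_p = lim_{s→0} G(s) = 160·7·8 / (10·15·17) = 896/255.
e_ss = 10/(1 + K_p) = 10/(1151/255) = 2550/1151.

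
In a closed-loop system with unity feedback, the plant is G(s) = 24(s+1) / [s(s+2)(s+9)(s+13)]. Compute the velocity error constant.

4/39

System type = 1 (one pole at s=0).
K_v = lim_{s→0} s·G(s) = 24·1 / (2·9·13) = 4/39.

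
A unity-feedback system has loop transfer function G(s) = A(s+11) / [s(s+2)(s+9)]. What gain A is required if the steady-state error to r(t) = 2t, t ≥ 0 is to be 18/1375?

250

The open loop has one pole at the origin → type 1 system.
K_v = lim_{s→0} s·G(s) = A·11 / (2·9) = (11/18)·A.
e_ss = 2/K_v = 18/1375 ⇒ K_v = 1375/9 ⇒ A = (1375/9)/(11/18) = 250.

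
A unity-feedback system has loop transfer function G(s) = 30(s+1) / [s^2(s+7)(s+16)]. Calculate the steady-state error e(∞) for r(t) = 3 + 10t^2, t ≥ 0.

224/3

System type = 2 (two poles at s=0). By superposition:
  • 3: tracked with zero error.
  • 10t^2: e_ss = 20/K_a with K_a=15/56 → 224/3.
Total e_ss = 224/3.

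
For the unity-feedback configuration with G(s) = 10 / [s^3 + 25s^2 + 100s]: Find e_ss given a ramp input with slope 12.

120

The denominator has no term below 100s — 1 pole at s=0, type 1.
K_v = lim_{s→0} s·G(s) = 10 / 100 = 0.1.
e_ss = 12/K_v = 12/0.1 = 120.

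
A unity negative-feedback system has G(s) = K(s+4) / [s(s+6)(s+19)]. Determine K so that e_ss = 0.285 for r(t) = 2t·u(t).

200

The open loop has one pole at the origin → type 1 system.
K_v = lim_{s→0} s·G(s) = K·4 / (6·19) = (2/57)·K.
e_ss = 2/K_v = 0.285 ⇒ K_v = 400/57 ⇒ K = (400/57)/(2/57) = 200.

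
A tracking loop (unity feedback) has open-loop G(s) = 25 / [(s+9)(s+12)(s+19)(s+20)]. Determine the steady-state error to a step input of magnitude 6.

The open loop has no poles at the origin → type 0 system.
K_p = lim_{s→0} G(s) = 25 / (9·12·19·20) = 5/8208.
e_ss = 6/(1 + K_p) = 6/(8213/8208) = 49248/8213.

49248/8213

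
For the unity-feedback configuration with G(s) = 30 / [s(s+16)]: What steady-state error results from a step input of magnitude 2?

System type = 1 (one pole at s=0).
A type-1 system has K_p = ∞, so it tracks a step input with zero steady-state error.

0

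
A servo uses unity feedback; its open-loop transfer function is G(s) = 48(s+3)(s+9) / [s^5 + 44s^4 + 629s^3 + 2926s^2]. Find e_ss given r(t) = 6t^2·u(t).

1463/54

Lowest-order denominator term is 2926s^2, so the open loop has 2 poles at the origin → type 2 system.
K_a = lim_{s→0} s^2·G(s) = 48·3·9 / 2926 = 648/1463.
r(t) = 6t^2 gives R(s) = 12/s^3.
e_ss = 12/K_a = 12/(648/1463) = 1463/54.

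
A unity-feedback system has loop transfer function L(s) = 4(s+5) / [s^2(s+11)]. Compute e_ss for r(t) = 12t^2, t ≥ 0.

Two free integrators in L(s): this is a type 2 system.
K_a = lim_{s→0} s^2·L(s) = 4·5 / (11) = 20/11.
r(t) = 12t^2 gives R(s) = 24/s^3.
e_ss = 24/K_a = 24/(20/11) = 13.2.

13.2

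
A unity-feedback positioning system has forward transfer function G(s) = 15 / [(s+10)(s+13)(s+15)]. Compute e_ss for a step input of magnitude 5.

650/131

G(s) has no factors of s in the denominator, so the system is type 0.
K_p = lim_{s→0} G(s) = 15 / (10·13·15) = 1/130.
e_ss = 5/(1 + K_p) = 5/(131/130) = 650/131.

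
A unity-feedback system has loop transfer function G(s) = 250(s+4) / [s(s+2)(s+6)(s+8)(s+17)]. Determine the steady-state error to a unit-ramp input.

1.632

One free integrator in G(s): this is a type 1 system.
K_v = lim_{s→0} s·G(s) = 250·4 / (2·6·8·17) = 125/204.
e_ss = 1/K_v = 1/(125/204) = 1.632.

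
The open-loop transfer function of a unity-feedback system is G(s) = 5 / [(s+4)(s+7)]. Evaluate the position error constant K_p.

5/28

The open loop has no poles at the origin → type 0 system.
K_p = lim_{s→0} G(s) = 5 / (4·7) = 5/28.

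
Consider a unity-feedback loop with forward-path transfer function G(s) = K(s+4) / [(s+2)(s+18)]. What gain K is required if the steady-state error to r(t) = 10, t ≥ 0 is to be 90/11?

2

G(s) has no factors of s in the denominator, so the system is type 0.
K_p = lim_{s→0} G(s) = K·4 / (2·18) = (1/9)·K.
e_ss = 10/(1 + K_p) = 90/11 ⇒ 1 + (1/9)·K = 11/9 ⇒ K = 2.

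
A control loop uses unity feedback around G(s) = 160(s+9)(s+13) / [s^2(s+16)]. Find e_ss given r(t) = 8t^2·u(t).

8/585

G(s) has two factors of s in the denominator, so the system is type 2.
K_a = lim_{s→0} s^2·G(s) = 160·9·13 / (16) = 1170.
r(t) = 8t^2 gives R(s) = 16/s^3.
e_ss = 16/K_a = 16/1170 = 8/585.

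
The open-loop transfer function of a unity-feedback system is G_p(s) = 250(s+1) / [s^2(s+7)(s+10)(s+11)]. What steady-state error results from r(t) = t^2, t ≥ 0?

6.16

System type = 2 (two poles at s=0).
K_a = lim_{s→0} s^2·G_p(s) = 250·1 / (7·10·11) = 25/77.
r(t) = t^2 gives R(s) = 2/s^3.
e_ss = 2/K_a = 2/(25/77) = 6.16.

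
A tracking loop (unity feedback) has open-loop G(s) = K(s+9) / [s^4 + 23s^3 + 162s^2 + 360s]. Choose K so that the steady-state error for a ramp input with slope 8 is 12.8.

25

The denominator has no term below 360s — 1 pole at s=0, type 1.
K_v = lim_{s→0} s·G(s) = K·9 / 360 = 0.025·K.
e_ss = 8/K_v = 12.8 ⇒ K_v = 0.625 ⇒ K = 0.625/0.025 = 25.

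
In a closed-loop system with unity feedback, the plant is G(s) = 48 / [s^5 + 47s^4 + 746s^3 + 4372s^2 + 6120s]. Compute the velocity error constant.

The denominator has no term below 6120s — 1 pole at s=0, type 1.
K_v = lim_{s→0} s·G(s) = 48 / 6120 = 2/255.

2/255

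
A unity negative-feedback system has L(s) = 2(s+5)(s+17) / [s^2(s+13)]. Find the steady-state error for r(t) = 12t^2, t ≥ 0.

156/85

System type = 2 (two poles at s=0).
K_a = lim_{s→0} s^2·L(s) = 2·5·17 / (13) = 170/13.
r(t) = 12t^2 gives R(s) = 24/s^3.
e_ss = 24/K_a = 24/(170/13) = 156/85.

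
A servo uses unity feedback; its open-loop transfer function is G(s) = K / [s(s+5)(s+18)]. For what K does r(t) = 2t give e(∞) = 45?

System type = 1 (one pole at s=0).
K_v = lim_{s→0} s·G(s) = K / (5·18) = (1/90)·K.
e_ss = 2/K_v = 45 ⇒ K_v = 2/45 ⇒ K = (2/45)/(1/90) = 4.

4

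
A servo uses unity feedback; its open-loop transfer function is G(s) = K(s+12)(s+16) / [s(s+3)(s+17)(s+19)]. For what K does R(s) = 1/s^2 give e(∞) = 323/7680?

120

The open loop has one pole at the origin → type 1 system.
K_v = lim_{s→0} s·G(s) = K·12·16 / (3·17·19) = (64/323)·K.
e_ss = 1/K_v = 323/7680 ⇒ K_v = 7680/323 ⇒ K = (7680/323)/(64/323) = 120.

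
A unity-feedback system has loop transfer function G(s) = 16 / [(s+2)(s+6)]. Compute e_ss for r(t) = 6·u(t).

18/7

System type = 0 (no poles at s=0).
K_p = lim_{s→0} G(s) = 16 / (2·6) = 4/3.
e_ss = 6/(1 + K_p) = 6/(7/3) = 18/7.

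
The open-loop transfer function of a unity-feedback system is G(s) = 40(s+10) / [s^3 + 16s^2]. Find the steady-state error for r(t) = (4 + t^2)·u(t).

0.08

Lowest-order denominator term is 16s^2, so the open loop has 2 poles at the origin → type 2 system. Taking each input component in turn:
  • 4: tracked with zero error.
  • t^2: e_ss = 2/K_a with K_a=25 → 0.08.
Total e_ss = 0.08.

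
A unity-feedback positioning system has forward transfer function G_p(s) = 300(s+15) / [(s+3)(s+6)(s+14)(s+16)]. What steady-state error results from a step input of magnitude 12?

System type = 0 (no poles at s=0).
K_p = lim_{s→0} G_p(s) = 300·15 / (3·6·14·16) = 125/112.
e_ss = 12/(1 + K_p) = 12/(237/112) = 448/79.

448/79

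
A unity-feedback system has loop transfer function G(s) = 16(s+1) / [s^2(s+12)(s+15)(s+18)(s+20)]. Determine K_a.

G(s) has two factors of s in the denominator, so the system is type 2.
K_a = lim_{s→0} s^2·G(s) = 16·1 / (12·15·18·20) = 1/4050.

1/4050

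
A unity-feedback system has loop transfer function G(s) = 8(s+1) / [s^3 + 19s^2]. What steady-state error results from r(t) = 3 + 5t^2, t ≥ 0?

Factoring s^2 from the denominator leaves a polynomial with constant term 19, so the system is type 2. Treating each term separately:
  • 3: tracked with zero error.
  • 5t^2: e_ss = 10/K_a with K_a=8/19 → 23.75.
Total e_ss = 23.75.

23.75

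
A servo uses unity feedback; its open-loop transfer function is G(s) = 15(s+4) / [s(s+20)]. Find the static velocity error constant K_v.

3

The open loop has one pole at the origin → type 1 system.
K_v = lim_{s→0} s·G(s) = 15·4 / (20) = 3.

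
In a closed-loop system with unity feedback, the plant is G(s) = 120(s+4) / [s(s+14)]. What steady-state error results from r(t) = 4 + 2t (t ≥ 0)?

G(s) has one factor of s in the denominator, so the system is type 1. By superposition:
  • 4: tracked with zero error.
  • 2t: e_ss = 2/K_v with K_v=240/7 → 7/120.
Total e_ss = 7/120.

7/120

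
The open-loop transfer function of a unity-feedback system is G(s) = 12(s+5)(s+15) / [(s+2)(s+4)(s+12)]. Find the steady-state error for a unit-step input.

8/83

No free integrators in G(s): this is a type 0 system.
K_p = lim_{s→0} G(s) = 12·5·15 / (2·4·12) = 9.375.
e_ss = 1/(1 + K_p) = 1/10.375 = 8/83.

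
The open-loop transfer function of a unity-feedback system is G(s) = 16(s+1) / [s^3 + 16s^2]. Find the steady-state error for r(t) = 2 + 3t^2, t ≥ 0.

6

Lowest-order denominator term is 16s^2, so the open loop has 2 poles at the origin → type 2 system. By superposition:
  • 2: tracked with zero error.
  • 3t^2: e_ss = 6/K_a with K_a=1 → 6.
Total e_ss = 6.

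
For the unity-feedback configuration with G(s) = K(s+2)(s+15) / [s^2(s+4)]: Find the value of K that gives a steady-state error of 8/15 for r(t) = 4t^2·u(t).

G(s) has two factors of s in the denominator, so the system is type 2.
K_a = lim_{s→0} s^2·G(s) = K·2·15 / (4) = 7.5·K.
e_ss = 8/K_a = 8/15 ⇒ K_a = 15 ⇒ K = 15/7.5 = 2.

2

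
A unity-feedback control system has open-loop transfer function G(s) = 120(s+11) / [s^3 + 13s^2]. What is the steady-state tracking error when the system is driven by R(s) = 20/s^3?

13/66

The denominator has no term below 13s^2 — 2 poles at s=0, type 2.
K_a = lim_{s→0} s^2·G(s) = 120·11 / 13 = 1320/13.
r(t) = 10t^2 gives R(s) = 20/s^3.
e_ss = 20/K_a = 20/(1320/13) = 13/66.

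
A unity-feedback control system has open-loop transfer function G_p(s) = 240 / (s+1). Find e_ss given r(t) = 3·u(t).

No free integrators in G_p(s): this is a type 0 system.
K_p = lim_{s→0} G_p(s) = 240 / (1) = 240.
e_ss = 3/(1 + K_p) = 3/241.

3/241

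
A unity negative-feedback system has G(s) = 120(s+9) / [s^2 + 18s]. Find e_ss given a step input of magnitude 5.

0

The denominator has no term below 18s — 1 pole at s=0, type 1.
K_p = ∞ for a type-1 system; e_ss to a step is zero.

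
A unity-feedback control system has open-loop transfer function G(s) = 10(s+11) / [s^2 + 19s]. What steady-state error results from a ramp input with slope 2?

Factoring s from the denominator leaves a polynomial with constant term 19, so the system is type 1.
K_v = lim_{s→0} s·G(s) = 10·11 / 19 = 110/19.
e_ss = 2/K_v = 2/(110/19) = 19/55.

19/55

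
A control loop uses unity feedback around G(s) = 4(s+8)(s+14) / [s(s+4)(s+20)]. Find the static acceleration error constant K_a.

0

System type = 1 (one pole at s=0).
K_a = lim_{s→0} s^2·G(s) = 0 (the extra factor of s kills the finite limit).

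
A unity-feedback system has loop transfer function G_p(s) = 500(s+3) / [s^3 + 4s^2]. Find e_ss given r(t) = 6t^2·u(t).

Lowest-order denominator term is 4s^2, so the open loop has 2 poles at the origin → type 2 system.
K_a = lim_{s→0} s^2·G_p(s) = 500·3 / 4 = 375.
r(t) = 6t^2 gives R(s) = 12/s^3.
e_ss = 12/K_a = 12/375 = 0.032.

0.032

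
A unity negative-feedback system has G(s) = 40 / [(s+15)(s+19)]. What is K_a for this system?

The open loop has no poles at the origin → type 0 system.
K_a = lim_{s→0} s^2·G(s) = 0 (the extra factor of s kills the finite limit).

0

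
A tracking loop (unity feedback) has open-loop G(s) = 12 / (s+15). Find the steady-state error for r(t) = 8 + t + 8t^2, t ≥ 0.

infinity

The open loop has no poles at the origin → type 0 system. By superposition:
  • 8: e_ss = 8/(1+K_p) with K_p=0.8 → 40/9.
  • t: a type-0 system cannot track it, e_ss → ∞.
  • 8t^2: a type-0 system cannot track it, e_ss → ∞.
The unbounded component dominates.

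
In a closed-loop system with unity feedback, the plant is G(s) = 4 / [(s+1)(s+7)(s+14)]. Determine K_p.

2/49

System type = 0 (no poles at s=0).
K_p = lim_{s→0} G(s) = 4 / (1·7·14) = 2/49.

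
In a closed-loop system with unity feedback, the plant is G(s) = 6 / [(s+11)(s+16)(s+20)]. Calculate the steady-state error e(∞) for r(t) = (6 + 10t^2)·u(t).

The open loop has no poles at the origin → type 0 system. By superposition:
  • 6: e_ss = 6/(1+K_p) with K_p=3/1760 → 10560/1763.
  • 10t^2: a type-0 system cannot track it, e_ss → ∞.
The unbounded component dominates.

infinity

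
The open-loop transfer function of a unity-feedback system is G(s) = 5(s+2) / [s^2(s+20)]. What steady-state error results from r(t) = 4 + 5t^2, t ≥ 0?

G(s) has two factors of s in the denominator, so the system is type 2. Taking each input component in turn:
  • 4: tracked with zero error.
  • 5t^2: e_ss = 10/K_a with K_a=0.5 → 20.
Total e_ss = 20.

20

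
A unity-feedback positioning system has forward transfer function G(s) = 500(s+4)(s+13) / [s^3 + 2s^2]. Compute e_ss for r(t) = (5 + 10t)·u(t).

0

The denominator has no term below 2s^2 — 2 poles at s=0, type 2. By superposition:
  • 5: tracked with zero error.
  • 10t: tracked with zero error.
Total e_ss = 0.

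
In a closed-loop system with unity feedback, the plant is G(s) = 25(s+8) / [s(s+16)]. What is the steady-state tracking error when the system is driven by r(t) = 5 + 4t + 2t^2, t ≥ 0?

The open loop has one pole at the origin → type 1 system. Taking each input component in turn:
  • 5: tracked with zero error.
  • 4t: e_ss = 4/K_v with K_v=12.5 → 0.32.
  • 2t^2: a type-1 system cannot track it, e_ss → ∞.
The unbounded component dominates.

infinity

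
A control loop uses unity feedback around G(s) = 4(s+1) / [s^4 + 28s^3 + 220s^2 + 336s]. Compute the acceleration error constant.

0

Factoring s from the denominator leaves a polynomial with constant term 336, so the system is type 1.
K_a = lim_{s→0} s^2·G(s) = 0 (the extra factor of s kills the finite limit).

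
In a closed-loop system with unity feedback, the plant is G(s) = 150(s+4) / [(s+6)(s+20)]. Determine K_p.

The open loop has no poles at the origin → type 0 system.
K_p = lim_{s→0} G(s) = 150·4 / (6·20) = 5.

5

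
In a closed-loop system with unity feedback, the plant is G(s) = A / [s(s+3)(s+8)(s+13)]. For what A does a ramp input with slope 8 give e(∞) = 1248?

System type = 1 (one pole at s=0).
K_v = lim_{s→0} s·G(s) = A / (3·8·13) = (1/312)·A.
e_ss = 8/K_v = 1248 ⇒ K_v = 1/156 ⇒ A = (1/156)/(1/312) = 2.

2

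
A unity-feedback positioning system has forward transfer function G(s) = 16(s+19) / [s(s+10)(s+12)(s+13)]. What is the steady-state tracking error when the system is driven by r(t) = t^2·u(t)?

System type = 1 (one pole at s=0).
For a type-1 system K_a = 0, so e_ss to a parabolic input is unbounded.

infinity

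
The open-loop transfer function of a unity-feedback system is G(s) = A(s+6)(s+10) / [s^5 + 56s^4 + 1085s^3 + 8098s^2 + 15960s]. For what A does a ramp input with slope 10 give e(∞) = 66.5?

40

Lowest-order denominator term is 15960s, so the open loop has 1 pole at the origin → type 1 system.
K_v = lim_{s→0} s·G(s) = A·6·10 / 15960 = (1/266)·A.
e_ss = 10/K_v = 66.5 ⇒ K_v = 20/133 ⇒ A = (20/133)/(1/266) = 40.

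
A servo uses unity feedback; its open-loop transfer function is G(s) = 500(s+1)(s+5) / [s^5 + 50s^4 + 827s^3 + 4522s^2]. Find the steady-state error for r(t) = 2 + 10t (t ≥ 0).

0

Factoring s^2 from the denominator leaves a polynomial with constant term 4522, so the system is type 2. Treating each term separately:
  • 2: tracked with zero error.
  • 10t: tracked with zero error.
Total e_ss = 0.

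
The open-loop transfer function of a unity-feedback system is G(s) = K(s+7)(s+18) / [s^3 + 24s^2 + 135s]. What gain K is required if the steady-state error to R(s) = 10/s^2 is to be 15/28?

20

Factoring s from the denominator leaves a polynomial with constant term 135, so the system is type 1.
K_v = lim_{s→0} s·G(s) = K·7·18 / 135 = (14/15)·K.
e_ss = 10/K_v = 15/28 ⇒ K_v = 56/3 ⇒ K = (56/3)/(14/15) = 20.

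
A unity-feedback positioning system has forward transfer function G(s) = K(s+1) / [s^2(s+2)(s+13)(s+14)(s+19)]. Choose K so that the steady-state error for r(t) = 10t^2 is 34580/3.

12

Two free integrators in G(s): this is a type 2 system.
K_a = lim_{s→0} s^2·G(s) = K·1 / (2·13·14·19) = (1/6916)·K.
e_ss = 20/K_a = 34580/3 ⇒ K_a = 3/1729 ⇒ K = (3/1729)/(1/6916) = 12.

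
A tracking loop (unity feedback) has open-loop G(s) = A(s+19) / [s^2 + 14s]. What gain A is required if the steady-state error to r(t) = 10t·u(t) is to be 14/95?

Lowest-order denominator term is 14s, so the open loop has 1 pole at the origin → type 1 system.
K_v = lim_{s→0} s·G(s) = A·19 / 14 = (19/14)·A.
e_ss = 10/K_v = 14/95 ⇒ K_v = 475/7 ⇒ A = (475/7)/(19/14) = 50.

50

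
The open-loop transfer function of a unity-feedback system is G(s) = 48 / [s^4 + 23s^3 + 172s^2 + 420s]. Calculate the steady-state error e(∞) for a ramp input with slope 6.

Lowest-order denominator term is 420s, so the open loop has 1 pole at the origin → type 1 system.
K_v = lim_{s→0} s·G(s) = 48 / 420 = 4/35.
e_ss = 6/K_v = 6/(4/35) = 52.5.

52.5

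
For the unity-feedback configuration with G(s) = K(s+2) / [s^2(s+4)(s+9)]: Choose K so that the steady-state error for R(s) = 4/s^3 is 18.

4

System type = 2 (two poles at s=0).
K_a = lim_{s→0} s^2·G(s) = K·2 / (4·9) = (1/18)·K.
e_ss = 4/K_a = 18 ⇒ K_a = 2/9 ⇒ K = (2/9)/(1/18) = 4.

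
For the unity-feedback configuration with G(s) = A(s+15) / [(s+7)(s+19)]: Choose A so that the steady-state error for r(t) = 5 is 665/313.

12

No free integrators in G(s): this is a type 0 system.
K_p = lim_{s→0} G(s) = A·15 / (7·19) = (15/133)·A.
e_ss = 5/(1 + K_p) = 665/313 ⇒ 1 + (15/133)·A = 313/133 ⇒ A = 12.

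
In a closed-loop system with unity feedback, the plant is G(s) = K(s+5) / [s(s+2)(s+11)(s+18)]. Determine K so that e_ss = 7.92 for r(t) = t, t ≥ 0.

System type = 1 (one pole at s=0).
K_v = lim_{s→0} s·G(s) = K·5 / (2·11·18) = (5/396)·K.
e_ss = 1/K_v = 7.92 ⇒ K_v = 25/198 ⇒ K = (25/198)/(5/396) = 10.

10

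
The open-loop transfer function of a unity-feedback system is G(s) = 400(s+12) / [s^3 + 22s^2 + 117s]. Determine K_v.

Factoring s from the denominator leaves a polynomial with constant term 117, so the system is type 1.
K_v = lim_{s→0} s·G(s) = 400·12 / 117 = 1600/39.

1600/39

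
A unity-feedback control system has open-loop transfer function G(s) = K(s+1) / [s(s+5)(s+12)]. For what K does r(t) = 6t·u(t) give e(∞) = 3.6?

100

The open loop has one pole at the origin → type 1 system.
K_v = lim_{s→0} s·G(s) = K·1 / (5·12) = (1/60)·K.
e_ss = 6/K_v = 3.6 ⇒ K_v = 5/3 ⇒ K = (5/3)/(1/60) = 100.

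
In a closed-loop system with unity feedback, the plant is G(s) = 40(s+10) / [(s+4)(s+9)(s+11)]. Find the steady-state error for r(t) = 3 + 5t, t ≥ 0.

infinity

G(s) has no factors of s in the denominator, so the system is type 0. Taking each input component in turn:
  • 3: e_ss = 3/(1+K_p) with K_p=100/99 → 297/199.
  • 5t: a type-0 system cannot track it, e_ss → ∞.
The unbounded component dominates.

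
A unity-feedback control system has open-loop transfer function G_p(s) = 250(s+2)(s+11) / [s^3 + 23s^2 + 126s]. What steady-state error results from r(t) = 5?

0

Lowest-order denominator term is 126s, so the open loop has 1 pole at the origin → type 1 system.
K_p = ∞ for a type-1 system; e_ss to a step is zero.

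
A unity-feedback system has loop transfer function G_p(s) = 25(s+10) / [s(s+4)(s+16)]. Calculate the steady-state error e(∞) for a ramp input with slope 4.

System type = 1 (one pole at s=0).
K_v = lim_{s→0} s·G_p(s) = 25·10 / (4·16) = 125/32.
e_ss = 4/K_v = 4/(125/32) = 1.024.

1.024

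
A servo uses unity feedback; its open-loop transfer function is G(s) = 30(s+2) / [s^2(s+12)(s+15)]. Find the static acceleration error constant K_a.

The open loop has two poles at the origin → type 2 system.
K_a = lim_{s→0} s^2·G(s) = 30·2 / (12·15) = 1/3.

1/3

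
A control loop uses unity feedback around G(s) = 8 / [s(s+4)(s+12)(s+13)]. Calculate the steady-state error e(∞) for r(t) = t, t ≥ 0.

78

G(s) has one factor of s in the denominator, so the system is type 1.
K_v = lim_{s→0} s·G(s) = 8 / (4·12·13) = 1/78.
e_ss = 1/K_v = 1/(1/78) = 78.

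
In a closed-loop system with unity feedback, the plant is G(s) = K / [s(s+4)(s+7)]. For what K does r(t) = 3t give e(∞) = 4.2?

G(s) has one factor of s in the denominator, so the system is type 1.
K_v = lim_{s→0} s·G(s) = K / (4·7) = (1/28)·K.
e_ss = 3/K_v = 4.2 ⇒ K_v = 5/7 ⇒ K = (5/7)/(1/28) = 20.

20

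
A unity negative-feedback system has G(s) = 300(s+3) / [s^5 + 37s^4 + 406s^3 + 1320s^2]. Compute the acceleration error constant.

The denominator has no term below 1320s^2 — 2 poles at s=0, type 2.
K_a = lim_{s→0} s^2·G(s) = 300·3 / 1320 = 15/22.

15/22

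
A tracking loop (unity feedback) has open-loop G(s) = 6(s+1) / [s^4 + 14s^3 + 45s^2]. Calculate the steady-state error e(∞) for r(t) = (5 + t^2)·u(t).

15

Lowest-order denominator term is 45s^2, so the open loop has 2 poles at the origin → type 2 system. Taking each input component in turn:
  • 5: tracked with zero error.
  • t^2: e_ss = 2/K_a with K_a=2/15 → 15.
Total e_ss = 15.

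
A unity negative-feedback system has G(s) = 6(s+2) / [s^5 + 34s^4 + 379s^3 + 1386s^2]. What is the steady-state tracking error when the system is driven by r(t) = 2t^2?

The denominator has no term below 1386s^2 — 2 poles at s=0, type 2.
K_a = lim_{s→0} s^2·G(s) = 6·2 / 1386 = 2/231.
r(t) = 2t^2 gives R(s) = 4/s^3.
e_ss = 4/K_a = 4/(2/231) = 462.

462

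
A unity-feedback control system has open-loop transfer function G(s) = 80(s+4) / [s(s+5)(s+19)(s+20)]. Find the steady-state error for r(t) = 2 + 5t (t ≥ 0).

G(s) has one factor of s in the denominator, so the system is type 1. Taking each input component in turn:
  • 2: tracked with zero error.
  • 5t: e_ss = 5/K_v with K_v=16/95 → 29.6875.
Total e_ss = 29.6875.

29.6875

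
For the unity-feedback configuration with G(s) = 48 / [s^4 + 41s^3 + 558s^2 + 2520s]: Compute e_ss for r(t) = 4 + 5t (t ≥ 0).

262.5

Lowest-order denominator term is 2520s, so the open loop has 1 pole at the origin → type 1 system. Taking each input component in turn:
  • 4: tracked with zero error.
  • 5t: e_ss = 5/K_v with K_v=2/105 → 262.5.
Total e_ss = 262.5.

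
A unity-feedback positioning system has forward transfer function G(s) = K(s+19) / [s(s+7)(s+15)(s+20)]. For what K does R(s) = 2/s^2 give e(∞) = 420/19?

10

G(s) has one factor of s in the denominator, so the system is type 1.
K_v = lim_{s→0} s·G(s) = K·19 / (7·15·20) = (19/2100)·K.
e_ss = 2/K_v = 420/19 ⇒ K_v = 19/210 ⇒ K = (19/210)/(19/2100) = 10.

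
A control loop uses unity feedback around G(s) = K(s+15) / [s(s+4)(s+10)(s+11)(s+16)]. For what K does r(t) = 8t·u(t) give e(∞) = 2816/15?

20

The open loop has one pole at the origin → type 1 system.
K_v = lim_{s→0} s·G(s) = K·15 / (4·10·11·16) = (3/1408)·K.
e_ss = 8/K_v = 2816/15 ⇒ K_v = 15/352 ⇒ K = (15/352)/(3/1408) = 20.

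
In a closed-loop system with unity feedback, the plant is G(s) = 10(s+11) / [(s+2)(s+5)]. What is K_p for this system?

11

G(s) has no factors of s in the denominator, so the system is type 0.
K_p = lim_{s→0} G(s) = 10·11 / (2·5) = 11.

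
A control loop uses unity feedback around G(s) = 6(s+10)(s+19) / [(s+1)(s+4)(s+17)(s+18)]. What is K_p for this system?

95/102

G(s) has no factors of s in the denominator, so the system is type 0.
K_p = lim_{s→0} G(s) = 6·10·19 / (1·4·17·18) = 95/102.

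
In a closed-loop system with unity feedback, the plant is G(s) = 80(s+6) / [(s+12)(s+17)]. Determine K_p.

The open loop has no poles at the origin → type 0 system.
K_p = lim_{s→0} G(s) = 80·6 / (12·17) = 40/17.

40/17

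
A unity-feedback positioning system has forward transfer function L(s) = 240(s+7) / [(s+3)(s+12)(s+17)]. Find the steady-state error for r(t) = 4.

204/191

System type = 0 (no poles at s=0).
K_p = lim_{s→0} L(s) = 240·7 / (3·12·17) = 140/51.
e_ss = 4/(1 + K_p) = 4/(191/51) = 204/191.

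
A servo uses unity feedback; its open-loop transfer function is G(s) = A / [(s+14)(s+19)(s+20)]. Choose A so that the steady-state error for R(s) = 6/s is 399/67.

G(s) has no factors of s in the denominator, so the system is type 0.
K_p = lim_{s→0} G(s) = A / (14·19·20) = (1/5320)·A.
e_ss = 6/(1 + K_p) = 399/67 ⇒ 1 + (1/5320)·A = 134/133 ⇒ A = 40.

40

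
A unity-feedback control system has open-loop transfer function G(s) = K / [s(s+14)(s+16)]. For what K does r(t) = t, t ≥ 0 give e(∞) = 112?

2

One free integrator in G(s): this is a type 1 system.
K_v = lim_{s→0} s·G(s) = K / (14·16) = (1/224)·K.
e_ss = 1/K_v = 112 ⇒ K_v = 1/112 ⇒ K = (1/112)/(1/224) = 2.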